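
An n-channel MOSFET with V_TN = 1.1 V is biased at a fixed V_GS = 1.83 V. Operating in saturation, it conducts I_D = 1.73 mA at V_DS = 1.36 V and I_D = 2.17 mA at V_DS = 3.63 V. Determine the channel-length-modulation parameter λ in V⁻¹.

With V_GS fixed, I_D ∝ (1 + λ V_DS) in saturation, so I_D2/I_D1 = (1 + λ V_DS2)/(1 + λ V_DS1).
2.17/1.73 = 1.254 = (1 + 3.63 λ)/(1 + 1.36 λ).
Solving: λ (I_D1 V_DS2 − I_D2 V_DS1) = I_D2 − I_D1, so λ = (2.17 − 1.73) / (1.73 × 3.63 − 2.17 × 1.36) = 0.44 / 3.33 = 0.132 V⁻¹.

λ = 0.132 V⁻¹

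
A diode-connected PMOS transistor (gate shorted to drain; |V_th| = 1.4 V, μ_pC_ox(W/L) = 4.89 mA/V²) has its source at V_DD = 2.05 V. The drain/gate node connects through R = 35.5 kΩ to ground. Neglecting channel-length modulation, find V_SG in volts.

V_SG = 1.48 V

With gate tied to drain, V_SG = V_SD ≥ V_SG − |V_th|, so the device is in saturation.
KCL at the drain: ½ k_p (V_SG − |V_th|)² = (V_DD − V_SG)/R.
Let x = V_SG − 1.4. Then 86.8 x² + x − 0.65 = 0, giving x = 0.081 V (positive root), so V_SG = 1.48 V.
I_D = (V_DD − V_SG)/R = (2.05 − 1.48) / 35.5 = 0.016 mA.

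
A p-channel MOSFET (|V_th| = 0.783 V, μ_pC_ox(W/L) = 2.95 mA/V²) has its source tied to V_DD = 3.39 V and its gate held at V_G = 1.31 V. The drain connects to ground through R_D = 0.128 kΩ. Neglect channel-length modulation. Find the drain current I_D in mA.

I_D = 2.48 mA

V_SG = V_DD − V_G = 3.39 − 1.31 = 2.08 V, so V_ov = 2.08 − 0.783 = 1.3 V.
Assume saturation: I_D = ½ k_p V_ov² = 0.5 × 2.95 × 1.3² = 2.48 mA, giving V_SD = V_DD − I_D R_D = 3.39 − 2.48 × 0.128 = 3.07 V.
V_SD = 3.07 V ≥ V_ov = 1.3 V, confirming saturation.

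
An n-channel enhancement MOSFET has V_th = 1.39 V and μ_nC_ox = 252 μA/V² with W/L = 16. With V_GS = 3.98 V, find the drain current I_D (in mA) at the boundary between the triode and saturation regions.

I_D = 13.5 mA

At the boundary V_DS = V_ov = V_GS − V_th = 3.98 − 1.39 = 2.59 V.
k_n = μ_nC_ox · (W/L) = 4.032 mA/V².
I_D = ½ k_n V_ov² = 0.5 × 4.032 × 2.59² = 13.5 mA.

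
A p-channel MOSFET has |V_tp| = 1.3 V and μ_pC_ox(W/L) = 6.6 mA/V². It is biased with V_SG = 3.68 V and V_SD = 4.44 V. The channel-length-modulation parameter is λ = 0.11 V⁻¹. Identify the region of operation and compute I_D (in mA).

Saturation; I_D = 27.8 mA

V_ov = V_SG − |V_tp| = 3.68 − 1.3 = 2.38 V.
Since V_SD = 4.44 V ≥ V_ov = 2.38 V, the device is in saturation.
I_D = ½ k_p V_ov² (1 + λ V_SD) = 0.5 × 6.6 × 2.38² × (1 + 0.11 × 4.44) = 27.8 mA.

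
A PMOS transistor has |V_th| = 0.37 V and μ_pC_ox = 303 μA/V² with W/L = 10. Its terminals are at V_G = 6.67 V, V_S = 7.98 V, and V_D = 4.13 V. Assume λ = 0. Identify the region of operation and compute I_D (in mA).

V_SG = V_S − V_G = 7.98 − 6.67 = 1.31 V; V_SD = V_S − V_D = 7.98 − 4.13 = 3.85 V.
k_p = μ_pC_ox · (W/L) = 3.03 mA/V².
V_ov = V_SG − |V_th| = 1.31 − 0.37 = 0.94 V.
Since V_SD = 3.85 V ≥ V_ov = 0.94 V, the device is in saturation.
I_D = ½ k_p V_ov² = 0.5 × 3.03 × 0.94² = 1.34 mA.

Saturation; I_D = 1.34 mA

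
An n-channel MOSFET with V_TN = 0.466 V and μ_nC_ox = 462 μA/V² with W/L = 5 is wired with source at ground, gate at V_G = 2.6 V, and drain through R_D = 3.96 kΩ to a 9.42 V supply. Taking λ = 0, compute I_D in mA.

V_GS = V_G = 2.6 V, so V_ov = 2.6 − 0.466 = 2.13 V.
k_n = μ_nC_ox · (W/L) = 2.31 mA/V².
Assume saturation: I_D = ½ k_n V_ov² = 0.5 × 2.31 × 2.13² = 5.26 mA, giving V_DS = V_DD − I_D R_D = 9.42 − 5.26 × 3.96 = -11.4 V.
But -11.4 V < V_ov = 2.13 V, so the device is actually in triode.
In triode I_D = k_n[V_ov V_DS − ½ V_DS²] and I_D = (V_DD − V_DS)/R_D. Equating: 4.57 V_DS² − 20.52 V_DS + 9.42 = 0, giving V_DS = 0.519 V (the root below V_ov).
I_D = (9.42 − 0.519) / 3.96 = 2.25 mA.

I_D = 2.25 mA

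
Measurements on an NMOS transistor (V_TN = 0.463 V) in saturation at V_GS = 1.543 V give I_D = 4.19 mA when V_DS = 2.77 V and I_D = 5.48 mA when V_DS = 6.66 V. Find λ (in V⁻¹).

With V_GS fixed, I_D ∝ (1 + λ V_DS) in saturation, so I_D2/I_D1 = (1 + λ V_DS2)/(1 + λ V_DS1).
5.48/4.19 = 1.308 = (1 + 6.66 λ)/(1 + 2.77 λ).
Solving: λ (I_D1 V_DS2 − I_D2 V_DS1) = I_D2 − I_D1, so λ = (5.48 − 4.19) / (4.19 × 6.66 − 5.48 × 2.77) = 1.29 / 12.7 = 0.101 V⁻¹.

λ = 0.101 V⁻¹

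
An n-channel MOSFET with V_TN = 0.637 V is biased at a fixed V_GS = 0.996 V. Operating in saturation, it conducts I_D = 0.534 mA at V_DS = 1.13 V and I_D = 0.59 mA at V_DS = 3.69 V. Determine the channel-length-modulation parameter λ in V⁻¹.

λ = 0.0430 V⁻¹

With V_GS fixed, I_D ∝ (1 + λ V_DS) in saturation, so I_D2/I_D1 = (1 + λ V_DS2)/(1 + λ V_DS1).
0.59/0.534 = 1.105 = (1 + 3.69 λ)/(1 + 1.13 λ).
Solving: λ (I_D1 V_DS2 − I_D2 V_DS1) = I_D2 − I_D1, so λ = (0.59 − 0.534) / (0.534 × 3.69 − 0.59 × 1.13) = 0.056 / 1.3 = 0.043 V⁻¹.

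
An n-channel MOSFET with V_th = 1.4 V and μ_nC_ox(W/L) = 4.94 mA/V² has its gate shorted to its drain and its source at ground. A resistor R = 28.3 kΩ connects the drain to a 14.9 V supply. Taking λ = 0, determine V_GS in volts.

V_GS = 1.83 V

With gate tied to drain, V_GS = V_DS ≥ V_GS − V_th, so the device is in saturation.
KCL at the drain: ½ k_n (V_GS − V_th)² = (V_DD − V_GS)/R.
Let x = V_GS − 1.4. Then 69.9 x² + x − 13.5 = 0, giving x = 0.432 V (positive root), so V_GS = 1.83 V.
I_D = (V_DD − V_GS)/R = (14.9 − 1.83) / 28.3 = 0.462 mA.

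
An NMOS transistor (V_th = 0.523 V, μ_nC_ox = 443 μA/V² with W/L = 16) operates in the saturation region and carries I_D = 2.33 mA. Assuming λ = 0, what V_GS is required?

V_GS = 1.33 V

k_n = μ_nC_ox · (W/L) = 7.088 mA/V².
In saturation I_D = ½ k_n (V_GS − V_th)², so V_GS − V_th = √(2 I_D / k_n) = √(2 × 2.33 / 7.088) = 0.811 V.
V_GS = 0.523 + 0.811 = 1.33 V.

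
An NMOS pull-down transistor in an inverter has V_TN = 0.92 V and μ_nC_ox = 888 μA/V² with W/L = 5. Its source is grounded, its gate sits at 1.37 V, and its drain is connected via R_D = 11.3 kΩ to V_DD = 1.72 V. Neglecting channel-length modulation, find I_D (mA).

V_GS = V_G = 1.37 V, so V_ov = 1.37 − 0.92 = 0.45 V.
k_n = μ_nC_ox · (W/L) = 4.44 mA/V².
Assume saturation: I_D = ½ k_n V_ov² = 0.5 × 4.44 × 0.45² = 0.45 mA, giving V_DS = V_DD − I_D R_D = 1.72 − 0.45 × 11.3 = -3.36 V.
But -3.36 V < V_ov = 0.45 V, so the device is actually in triode.
In triode I_D = k_n[V_ov V_DS − ½ V_DS²] and I_D = (V_DD − V_DS)/R_D. Equating: 25.1 V_DS² − 23.58 V_DS + 1.72 = 0, giving V_DS = 0.0797 V (the root below V_ov).
I_D = (1.72 − 0.0797) / 11.3 = 0.145 mA.

I_D = 0.145 mA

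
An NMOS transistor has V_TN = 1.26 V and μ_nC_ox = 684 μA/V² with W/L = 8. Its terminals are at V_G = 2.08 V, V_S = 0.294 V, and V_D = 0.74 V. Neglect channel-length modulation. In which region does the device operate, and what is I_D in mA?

V_GS = V_G − V_S = 2.08 − 0.294 = 1.79 V; V_DS = V_D − V_S = 0.74 − 0.294 = 0.446 V.
k_n = μ_nC_ox · (W/L) = 5.472 mA/V².
V_ov = V_GS − V_TN = 1.79 − 1.26 = 0.526 V.
Since V_DS = 0.446 V < V_ov = 0.526 V, the device is in the triode region.
I_D = k_n [V_ov · V_DS − ½ V_DS²] = 5.472 × [0.526 × 0.446 − 0.5 × 0.446²] = 0.739 mA.

Triode; I_D = 0.739 mA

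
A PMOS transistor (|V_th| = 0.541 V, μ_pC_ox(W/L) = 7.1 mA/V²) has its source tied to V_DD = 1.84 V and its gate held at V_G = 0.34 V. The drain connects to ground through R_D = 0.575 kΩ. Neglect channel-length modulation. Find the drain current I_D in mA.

I_D = 2.39 mA

V_SG = V_DD − V_G = 1.84 − 0.34 = 1.5 V, so V_ov = 1.5 − 0.541 = 0.959 V.
Assume saturation: I_D = ½ k_p V_ov² = 0.5 × 7.1 × 0.959² = 3.26 mA, giving V_SD = V_DD − I_D R_D = 1.84 − 3.26 × 0.575 = -0.0373 V.
But -0.0373 V < V_ov = 0.959 V, so the device is actually in triode.
In triode I_D = k_p[V_ov V_SD − ½ V_SD²] and I_D = (V_DD − V_SD)/R_D. Equating: 2.04 V_SD² − 4.915 V_SD + 1.84 = 0, giving V_SD = 0.464 V (the root below V_ov).
I_D = (1.84 − 0.464) / 0.575 = 2.39 mA.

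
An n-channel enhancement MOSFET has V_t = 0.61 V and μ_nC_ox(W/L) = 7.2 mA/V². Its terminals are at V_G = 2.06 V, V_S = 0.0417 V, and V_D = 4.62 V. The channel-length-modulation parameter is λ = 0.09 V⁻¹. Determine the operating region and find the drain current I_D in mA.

Saturation; I_D = 10.1 mA

V_GS = V_G − V_S = 2.06 − 0.0417 = 2.02 V; V_DS = V_D − V_S = 4.62 − 0.0417 = 4.58 V.
V_ov = V_GS − V_t = 2.02 − 0.61 = 1.41 V.
Since V_DS = 4.58 V ≥ V_ov = 1.41 V, the device is in saturation.
I_D = ½ k_n V_ov² (1 + λ V_DS) = 0.5 × 7.2 × 1.41² × (1 + 0.09 × 4.58) = 10.1 mA.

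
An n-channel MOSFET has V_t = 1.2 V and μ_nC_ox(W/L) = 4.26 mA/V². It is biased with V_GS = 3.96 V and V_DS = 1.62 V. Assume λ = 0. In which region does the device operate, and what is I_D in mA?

V_ov = V_GS − V_t = 3.96 − 1.2 = 2.76 V.
Since V_DS = 1.62 V < V_ov = 2.76 V, the device is in the triode region.
I_D = k_n [V_ov · V_DS − ½ V_DS²] = 4.26 × [2.76 × 1.62 − 0.5 × 1.62²] = 13.5 mA.

Triode; I_D = 13.5 mA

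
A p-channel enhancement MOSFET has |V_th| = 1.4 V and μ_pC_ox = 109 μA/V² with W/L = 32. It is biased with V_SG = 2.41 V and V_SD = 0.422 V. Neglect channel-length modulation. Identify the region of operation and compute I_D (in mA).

k_p = μ_pC_ox · (W/L) = 3.488 mA/V².
V_ov = V_SG − |V_th| = 2.41 − 1.4 = 1.01 V.
Since V_SD = 0.422 V < V_ov = 1.01 V, the device is in the triode region.
I_D = k_p [V_ov · V_SD − ½ V_SD²] = 3.488 × [1.01 × 0.422 − 0.5 × 0.422²] = 1.18 mA.

Triode; I_D = 1.18 mA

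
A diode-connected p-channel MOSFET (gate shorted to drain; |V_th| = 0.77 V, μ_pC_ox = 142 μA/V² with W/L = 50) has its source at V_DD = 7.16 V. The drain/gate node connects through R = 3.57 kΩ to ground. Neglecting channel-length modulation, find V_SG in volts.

V_SG = 1.44 V

With gate tied to drain, V_SG = V_SD ≥ V_SG − |V_th|, so the device is in saturation.
k_p = μ_pC_ox · (W/L) = 7.1 mA/V².
KCL at the drain: ½ k_p (V_SG − |V_th|)² = (V_DD − V_SG)/R.
Let x = V_SG − 0.77. Then 12.7 x² + x − 6.39 = 0, giving x = 0.672 V (positive root), so V_SG = 1.44 V.
I_D = (V_DD − V_SG)/R = (7.16 − 1.44) / 3.57 = 1.6 mA.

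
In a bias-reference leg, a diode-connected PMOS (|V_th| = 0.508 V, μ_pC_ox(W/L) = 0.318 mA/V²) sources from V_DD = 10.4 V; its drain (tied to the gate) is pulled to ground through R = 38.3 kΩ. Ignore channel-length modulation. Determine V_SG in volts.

With gate tied to drain, V_SG = V_SD ≥ V_SG − |V_th|, so the device is in saturation.
KCL at the drain: ½ k_p (V_SG − |V_th|)² = (V_DD − V_SG)/R.
Let x = V_SG − 0.508. Then 6.09 x² + x − 9.892 = 0, giving x = 1.2 V (positive root), so V_SG = 1.7 V.
I_D = (V_DD − V_SG)/R = (10.4 − 1.7) / 38.3 = 0.227 mA.

V_SG = 1.70 V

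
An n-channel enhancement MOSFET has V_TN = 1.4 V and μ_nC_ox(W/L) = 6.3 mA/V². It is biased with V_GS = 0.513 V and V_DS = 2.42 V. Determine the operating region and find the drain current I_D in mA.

V_GS = 0.513 V < V_TN = 1.4 V, so the transistor is in cutoff.

Cutoff; I_D = 0 mA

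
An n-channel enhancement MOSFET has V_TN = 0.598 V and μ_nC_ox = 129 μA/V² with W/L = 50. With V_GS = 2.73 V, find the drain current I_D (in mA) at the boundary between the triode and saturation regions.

At the boundary V_DS = V_ov = V_GS − V_TN = 2.73 − 0.598 = 2.13 V.
k_n = μ_nC_ox · (W/L) = 6.45 mA/V².
I_D = ½ k_n V_ov² = 0.5 × 6.45 × 2.13² = 14.7 mA.

I_D = 14.7 mA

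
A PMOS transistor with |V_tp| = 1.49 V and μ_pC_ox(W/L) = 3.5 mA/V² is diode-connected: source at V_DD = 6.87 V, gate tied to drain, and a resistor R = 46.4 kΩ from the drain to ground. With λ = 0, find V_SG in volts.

With gate tied to drain, V_SG = V_SD ≥ V_SG − |V_tp|, so the device is in saturation.
KCL at the drain: ½ k_p (V_SG − |V_tp|)² = (V_DD − V_SG)/R.
Let x = V_SG − 1.49. Then 81.2 x² + x − 5.38 = 0, giving x = 0.251 V (positive root), so V_SG = 1.74 V.
I_D = (V_DD − V_SG)/R = (6.87 − 1.74) / 46.4 = 0.111 mA.

V_SG = 1.74 V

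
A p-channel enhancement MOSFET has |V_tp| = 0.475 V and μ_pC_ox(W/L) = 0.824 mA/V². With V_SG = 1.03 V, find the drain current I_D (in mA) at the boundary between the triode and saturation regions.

I_D = 0.127 mA

At the boundary V_SD = V_ov = V_SG − |V_tp| = 1.03 − 0.475 = 0.555 V.
I_D = ½ k_p V_ov² = 0.5 × 0.824 × 0.555² = 0.127 mA.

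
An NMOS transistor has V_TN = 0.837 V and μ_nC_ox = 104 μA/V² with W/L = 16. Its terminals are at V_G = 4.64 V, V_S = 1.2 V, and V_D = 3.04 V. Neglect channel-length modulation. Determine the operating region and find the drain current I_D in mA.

Triode; I_D = 5.15 mA

V_GS = V_G − V_S = 4.64 − 1.2 = 3.44 V; V_DS = V_D − V_S = 3.04 − 1.2 = 1.84 V.
k_n = μ_nC_ox · (W/L) = 1.664 mA/V².
V_ov = V_GS − V_TN = 3.44 − 0.837 = 2.6 V.
Since V_DS = 1.84 V < V_ov = 2.6 V, the device is in the triode region.
I_D = k_n [V_ov · V_DS − ½ V_DS²] = 1.664 × [2.6 × 1.84 − 0.5 × 1.84²] = 5.15 mA.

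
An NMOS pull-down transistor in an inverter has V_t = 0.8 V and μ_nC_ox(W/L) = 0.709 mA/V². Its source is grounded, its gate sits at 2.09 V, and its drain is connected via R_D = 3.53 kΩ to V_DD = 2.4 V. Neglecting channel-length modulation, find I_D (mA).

I_D = 0.475 mA

V_GS = V_G = 2.09 V, so V_ov = 2.09 − 0.8 = 1.29 V.
Assume saturation: I_D = ½ k_n V_ov² = 0.5 × 0.709 × 1.29² = 0.59 mA, giving V_DS = V_DD − I_D R_D = 2.4 − 0.59 × 3.53 = 0.318 V.
But 0.318 V < V_ov = 1.29 V, so the device is actually in triode.
In triode I_D = k_n[V_ov V_DS − ½ V_DS²] and I_D = (V_DD − V_DS)/R_D. Equating: 1.25 V_DS² − 4.229 V_DS + 2.4 = 0, giving V_DS = 0.722 V (the root below V_ov).
I_D = (2.4 − 0.722) / 3.53 = 0.475 mA.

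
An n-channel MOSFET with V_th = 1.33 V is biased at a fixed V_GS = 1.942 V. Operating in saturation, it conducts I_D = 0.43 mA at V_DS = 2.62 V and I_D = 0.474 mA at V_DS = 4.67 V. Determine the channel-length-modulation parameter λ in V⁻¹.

With V_GS fixed, I_D ∝ (1 + λ V_DS) in saturation, so I_D2/I_D1 = (1 + λ V_DS2)/(1 + λ V_DS1).
0.474/0.43 = 1.102 = (1 + 4.67 λ)/(1 + 2.62 λ).
Solving: λ (I_D1 V_DS2 − I_D2 V_DS1) = I_D2 − I_D1, so λ = (0.474 − 0.43) / (0.43 × 4.67 − 0.474 × 2.62) = 0.044 / 0.766 = 0.0574 V⁻¹.

λ = 0.0574 V⁻¹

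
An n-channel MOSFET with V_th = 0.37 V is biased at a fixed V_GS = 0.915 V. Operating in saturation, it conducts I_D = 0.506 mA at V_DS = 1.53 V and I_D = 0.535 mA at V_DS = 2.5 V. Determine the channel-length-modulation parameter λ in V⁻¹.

With V_GS fixed, I_D ∝ (1 + λ V_DS) in saturation, so I_D2/I_D1 = (1 + λ V_DS2)/(1 + λ V_DS1).
0.535/0.506 = 1.057 = (1 + 2.5 λ)/(1 + 1.53 λ).
Solving: λ (I_D1 V_DS2 − I_D2 V_DS1) = I_D2 − I_D1, so λ = (0.535 − 0.506) / (0.506 × 2.5 − 0.535 × 1.53) = 0.029 / 0.446 = 0.065 V⁻¹.

λ = 0.0650 V⁻¹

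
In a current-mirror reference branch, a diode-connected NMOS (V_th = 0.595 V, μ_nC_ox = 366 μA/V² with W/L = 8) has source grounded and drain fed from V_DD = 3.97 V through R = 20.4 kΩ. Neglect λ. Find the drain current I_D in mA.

With gate tied to drain, V_GS = V_DS ≥ V_GS − V_th, so the device is in saturation.
k_n = μ_nC_ox · (W/L) = 2.928 mA/V².
KCL at the drain: ½ k_n (V_GS − V_th)² = (V_DD − V_GS)/R.
Let x = V_GS − 0.595. Then 29.9 x² + x − 3.375 = 0, giving x = 0.32 V (positive root), so V_GS = 0.915 V.
I_D = (V_DD − V_GS)/R = (3.97 − 0.915) / 20.4 = 0.15 mA.

I_D = 0.150 mA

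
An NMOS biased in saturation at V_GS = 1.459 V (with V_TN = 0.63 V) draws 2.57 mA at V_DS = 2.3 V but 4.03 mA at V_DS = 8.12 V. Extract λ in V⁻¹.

λ = 0.126 V⁻¹

With V_GS fixed, I_D ∝ (1 + λ V_DS) in saturation, so I_D2/I_D1 = (1 + λ V_DS2)/(1 + λ V_DS1).
4.03/2.57 = 1.568 = (1 + 8.12 λ)/(1 + 2.3 λ).
Solving: λ (I_D1 V_DS2 − I_D2 V_DS1) = I_D2 − I_D1, so λ = (4.03 − 2.57) / (2.57 × 8.12 − 4.03 × 2.3) = 1.46 / 11.6 = 0.126 V⁻¹.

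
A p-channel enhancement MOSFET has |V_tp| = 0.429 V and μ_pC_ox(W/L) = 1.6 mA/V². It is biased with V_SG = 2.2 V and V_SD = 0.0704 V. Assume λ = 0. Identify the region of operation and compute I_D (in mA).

V_ov = V_SG − |V_tp| = 2.2 − 0.429 = 1.77 V.
Since V_SD = 0.0704 V < V_ov = 1.77 V, the device is in the triode region.
I_D = k_p [V_ov · V_SD − ½ V_SD²] = 1.6 × [1.77 × 0.0704 − 0.5 × 0.0704²] = 0.196 mA.

Triode; I_D = 0.196 mA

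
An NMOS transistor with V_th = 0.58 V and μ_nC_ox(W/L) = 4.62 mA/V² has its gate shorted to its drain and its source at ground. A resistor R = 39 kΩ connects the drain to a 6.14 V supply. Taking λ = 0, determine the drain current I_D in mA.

I_D = 0.136 mA

With gate tied to drain, V_GS = V_DS ≥ V_GS − V_th, so the device is in saturation.
KCL at the drain: ½ k_n (V_GS − V_th)² = (V_DD − V_GS)/R.
Let x = V_GS − 0.58. Then 90.1 x² + x − 5.56 = 0, giving x = 0.243 V (positive root), so V_GS = 0.823 V.
I_D = (V_DD − V_GS)/R = (6.14 − 0.823) / 39 = 0.136 mA.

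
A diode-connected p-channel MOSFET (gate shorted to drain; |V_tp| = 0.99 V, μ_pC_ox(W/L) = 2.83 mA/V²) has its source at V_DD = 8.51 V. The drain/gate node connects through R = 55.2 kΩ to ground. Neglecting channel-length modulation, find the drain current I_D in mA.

I_D = 0.131 mA

With gate tied to drain, V_SG = V_SD ≥ V_SG − |V_tp|, so the device is in saturation.
KCL at the drain: ½ k_p (V_SG − |V_tp|)² = (V_DD − V_SG)/R.
Let x = V_SG − 0.99. Then 78.1 x² + x − 7.52 = 0, giving x = 0.304 V (positive root), so V_SG = 1.29 V.
I_D = (V_DD − V_SG)/R = (8.51 − 1.29) / 55.2 = 0.131 mA.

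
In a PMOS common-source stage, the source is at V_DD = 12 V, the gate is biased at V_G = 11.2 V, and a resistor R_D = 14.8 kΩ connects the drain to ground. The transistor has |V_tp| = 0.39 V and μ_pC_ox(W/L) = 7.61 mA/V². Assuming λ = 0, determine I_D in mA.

V_SG = V_DD − V_G = 12 − 11.2 = 0.8 V, so V_ov = 0.8 − 0.39 = 0.41 V.
Assume saturation: I_D = ½ k_p V_ov² = 0.5 × 7.61 × 0.41² = 0.64 mA, giving V_SD = V_DD − I_D R_D = 12 − 0.64 × 14.8 = 2.53 V.
V_SD = 2.53 V ≥ V_ov = 0.41 V, confirming saturation.

I_D = 0.640 mA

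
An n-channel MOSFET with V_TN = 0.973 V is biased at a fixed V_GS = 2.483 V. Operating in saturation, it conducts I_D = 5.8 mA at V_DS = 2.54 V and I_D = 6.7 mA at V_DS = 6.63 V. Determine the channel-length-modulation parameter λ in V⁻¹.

With V_GS fixed, I_D ∝ (1 + λ V_DS) in saturation, so I_D2/I_D1 = (1 + λ V_DS2)/(1 + λ V_DS1).
6.7/5.8 = 1.155 = (1 + 6.63 λ)/(1 + 2.54 λ).
Solving: λ (I_D1 V_DS2 − I_D2 V_DS1) = I_D2 − I_D1, so λ = (6.7 − 5.8) / (5.8 × 6.63 − 6.7 × 2.54) = 0.9 / 21.4 = 0.042 V⁻¹.

λ = 0.0420 V⁻¹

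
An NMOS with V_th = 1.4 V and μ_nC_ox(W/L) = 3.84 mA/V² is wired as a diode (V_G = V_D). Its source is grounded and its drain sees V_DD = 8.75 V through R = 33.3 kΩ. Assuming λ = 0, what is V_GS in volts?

V_GS = 1.73 V

With gate tied to drain, V_GS = V_DS ≥ V_GS − V_th, so the device is in saturation.
KCL at the drain: ½ k_n (V_GS − V_th)² = (V_DD − V_GS)/R.
Let x = V_GS − 1.4. Then 63.9 x² + x − 7.35 = 0, giving x = 0.331 V (positive root), so V_GS = 1.73 V.
I_D = (V_DD − V_GS)/R = (8.75 − 1.73) / 33.3 = 0.211 mA.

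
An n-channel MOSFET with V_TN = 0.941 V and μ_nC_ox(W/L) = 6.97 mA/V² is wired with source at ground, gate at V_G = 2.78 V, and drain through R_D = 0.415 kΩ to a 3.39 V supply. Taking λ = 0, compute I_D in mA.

V_GS = V_G = 2.78 V, so V_ov = 2.78 − 0.941 = 1.84 V.
Assume saturation: I_D = ½ k_n V_ov² = 0.5 × 6.97 × 1.84² = 11.8 mA, giving V_DS = V_DD − I_D R_D = 3.39 − 11.8 × 0.415 = -1.5 V.
But -1.5 V < V_ov = 1.84 V, so the device is actually in triode.
In triode I_D = k_n[V_ov V_DS − ½ V_DS²] and I_D = (V_DD − V_DS)/R_D. Equating: 1.45 V_DS² − 6.319 V_DS + 3.39 = 0, giving V_DS = 0.626 V (the root below V_ov).
I_D = (3.39 − 0.626) / 0.415 = 6.66 mA.

I_D = 6.66 mA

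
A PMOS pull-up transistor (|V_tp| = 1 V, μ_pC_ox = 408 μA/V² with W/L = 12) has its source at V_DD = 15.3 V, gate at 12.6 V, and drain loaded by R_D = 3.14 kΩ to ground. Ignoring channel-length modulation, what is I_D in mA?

V_SG = V_DD − V_G = 15.3 − 12.6 = 2.7 V, so V_ov = 2.7 − 1 = 1.7 V.
k_p = μ_pC_ox · (W/L) = 4.896 mA/V².
Assume saturation: I_D = ½ k_p V_ov² = 0.5 × 4.896 × 1.7² = 7.07 mA, giving V_SD = V_DD − I_D R_D = 15.3 − 7.07 × 3.14 = -6.91 V.
But -6.91 V < V_ov = 1.7 V, so the device is actually in triode.
In triode I_D = k_p[V_ov V_SD − ½ V_SD²] and I_D = (V_DD − V_SD)/R_D. Equating: 7.69 V_SD² − 27.13 V_SD + 15.3 = 0, giving V_SD = 0.704 V (the root below V_ov).
I_D = (15.3 − 0.704) / 3.14 = 4.65 mA.

I_D = 4.65 mA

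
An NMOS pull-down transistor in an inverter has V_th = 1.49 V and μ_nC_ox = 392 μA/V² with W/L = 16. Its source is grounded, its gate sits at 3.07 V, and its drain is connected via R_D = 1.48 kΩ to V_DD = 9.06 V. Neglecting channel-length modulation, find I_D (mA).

I_D = 5.62 mA

V_GS = V_G = 3.07 V, so V_ov = 3.07 − 1.49 = 1.58 V.
k_n = μ_nC_ox · (W/L) = 6.272 mA/V².
Assume saturation: I_D = ½ k_n V_ov² = 0.5 × 6.272 × 1.58² = 7.83 mA, giving V_DS = V_DD − I_D R_D = 9.06 − 7.83 × 1.48 = -2.53 V.
But -2.53 V < V_ov = 1.58 V, so the device is actually in triode.
In triode I_D = k_n[V_ov V_DS − ½ V_DS²] and I_D = (V_DD − V_DS)/R_D. Equating: 4.64 V_DS² − 15.67 V_DS + 9.06 = 0, giving V_DS = 0.741 V (the root below V_ov).
I_D = (9.06 − 0.741) / 1.48 = 5.62 mA.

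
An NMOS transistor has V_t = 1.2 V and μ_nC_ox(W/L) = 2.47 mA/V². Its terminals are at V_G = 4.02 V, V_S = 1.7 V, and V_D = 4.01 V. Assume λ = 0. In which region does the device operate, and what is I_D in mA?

Saturation; I_D = 1.55 mA

V_GS = V_G − V_S = 4.02 − 1.7 = 2.32 V; V_DS = V_D − V_S = 4.01 − 1.7 = 2.31 V.
V_ov = V_GS − V_t = 2.32 − 1.2 = 1.12 V.
Since V_DS = 2.31 V ≥ V_ov = 1.12 V, the device is in saturation.
I_D = ½ k_n V_ov² = 0.5 × 2.47 × 1.12² = 1.55 mA.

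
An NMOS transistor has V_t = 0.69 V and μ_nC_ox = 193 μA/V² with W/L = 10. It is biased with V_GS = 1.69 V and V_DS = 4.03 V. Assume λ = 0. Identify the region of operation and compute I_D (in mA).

Saturation; I_D = 0.965 mA

k_n = μ_nC_ox · (W/L) = 1.93 mA/V².
V_ov = V_GS − V_t = 1.69 − 0.69 = 1 V.
Since V_DS = 4.03 V ≥ V_ov = 1 V, the device is in saturation.
I_D = ½ k_n V_ov² = 0.5 × 1.93 × 1² = 0.965 mA.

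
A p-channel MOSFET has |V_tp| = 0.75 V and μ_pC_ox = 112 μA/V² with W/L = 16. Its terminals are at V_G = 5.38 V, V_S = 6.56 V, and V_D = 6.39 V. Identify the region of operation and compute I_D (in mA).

Triode; I_D = 0.105 mA

V_SG = V_S − V_G = 6.56 − 5.38 = 1.18 V; V_SD = V_S − V_D = 6.56 − 6.39 = 0.17 V.
k_p = μ_pC_ox · (W/L) = 1.792 mA/V².
V_ov = V_SG − |V_tp| = 1.18 − 0.75 = 0.43 V.
Since V_SD = 0.17 V < V_ov = 0.43 V, the device is in the triode region.
I_D = k_p [V_ov · V_SD − ½ V_SD²] = 1.792 × [0.43 × 0.17 − 0.5 × 0.17²] = 0.105 mA.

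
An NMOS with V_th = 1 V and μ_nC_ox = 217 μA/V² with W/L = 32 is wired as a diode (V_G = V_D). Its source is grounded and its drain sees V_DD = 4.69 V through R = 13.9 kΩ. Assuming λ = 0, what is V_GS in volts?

With gate tied to drain, V_GS = V_DS ≥ V_GS − V_th, so the device is in saturation.
k_n = μ_nC_ox · (W/L) = 6.944 mA/V².
KCL at the drain: ½ k_n (V_GS − V_th)² = (V_DD − V_GS)/R.
Let x = V_GS − 1. Then 48.3 x² + x − 3.69 = 0, giving x = 0.266 V (positive root), so V_GS = 1.27 V.
I_D = (V_DD − V_GS)/R = (4.69 − 1.27) / 13.9 = 0.246 mA.

V_GS = 1.27 V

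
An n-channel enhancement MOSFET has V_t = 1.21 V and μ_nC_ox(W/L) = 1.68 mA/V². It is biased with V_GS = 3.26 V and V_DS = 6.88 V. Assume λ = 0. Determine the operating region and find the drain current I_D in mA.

V_ov = V_GS − V_t = 3.26 − 1.21 = 2.05 V.
Since V_DS = 6.88 V ≥ V_ov = 2.05 V, the device is in saturation.
I_D = ½ k_n V_ov² = 0.5 × 1.68 × 2.05² = 3.53 mA.

Saturation; I_D = 3.53 mA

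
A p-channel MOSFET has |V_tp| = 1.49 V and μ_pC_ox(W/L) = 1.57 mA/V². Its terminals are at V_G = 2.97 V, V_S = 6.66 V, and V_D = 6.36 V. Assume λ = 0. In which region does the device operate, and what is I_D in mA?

V_SG = V_S − V_G = 6.66 − 2.97 = 3.69 V; V_SD = V_S − V_D = 6.66 − 6.36 = 0.3 V.
V_ov = V_SG − |V_tp| = 3.69 − 1.49 = 2.2 V.
Since V_SD = 0.3 V < V_ov = 2.2 V, the device is in the triode region.
I_D = k_p [V_ov · V_SD − ½ V_SD²] = 1.57 × [2.2 × 0.3 − 0.5 × 0.3²] = 0.966 mA.

Triode; I_D = 0.966 mA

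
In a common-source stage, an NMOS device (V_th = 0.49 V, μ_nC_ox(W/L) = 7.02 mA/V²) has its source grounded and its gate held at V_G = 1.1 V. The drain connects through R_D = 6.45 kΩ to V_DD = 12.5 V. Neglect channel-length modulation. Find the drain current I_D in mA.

V_GS = V_G = 1.1 V, so V_ov = 1.1 − 0.49 = 0.61 V.
Assume saturation: I_D = ½ k_n V_ov² = 0.5 × 7.02 × 0.61² = 1.31 mA, giving V_DS = V_DD − I_D R_D = 12.5 − 1.31 × 6.45 = 4.08 V.
V_DS = 4.08 V ≥ V_ov = 0.61 V, confirming saturation.

I_D = 1.31 mA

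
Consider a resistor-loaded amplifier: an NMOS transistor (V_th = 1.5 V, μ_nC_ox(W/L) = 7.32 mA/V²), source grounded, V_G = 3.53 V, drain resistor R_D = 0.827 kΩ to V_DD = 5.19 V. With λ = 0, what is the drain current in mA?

V_GS = V_G = 3.53 V, so V_ov = 3.53 − 1.5 = 2.03 V.
Assume saturation: I_D = ½ k_n V_ov² = 0.5 × 7.32 × 2.03² = 15.1 mA, giving V_DS = V_DD − I_D R_D = 5.19 − 15.1 × 0.827 = -7.28 V.
But -7.28 V < V_ov = 2.03 V, so the device is actually in triode.
In triode I_D = k_n[V_ov V_DS − ½ V_DS²] and I_D = (V_DD − V_DS)/R_D. Equating: 3.03 V_DS² − 13.29 V_DS + 5.19 = 0, giving V_DS = 0.433 V (the root below V_ov).
I_D = (5.19 − 0.433) / 0.827 = 5.75 mA.

I_D = 5.75 mA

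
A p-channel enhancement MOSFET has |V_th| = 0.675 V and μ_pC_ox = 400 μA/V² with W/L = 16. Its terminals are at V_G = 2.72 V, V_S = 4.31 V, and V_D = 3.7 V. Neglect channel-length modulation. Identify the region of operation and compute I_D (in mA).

V_SG = V_S − V_G = 4.31 − 2.72 = 1.59 V; V_SD = V_S − V_D = 4.31 − 3.7 = 0.61 V.
k_p = μ_pC_ox · (W/L) = 6.4 mA/V².
V_ov = V_SG − |V_th| = 1.59 − 0.675 = 0.915 V.
Since V_SD = 0.61 V < V_ov = 0.915 V, the device is in the triode region.
I_D = k_p [V_ov · V_SD − ½ V_SD²] = 6.4 × [0.915 × 0.61 − 0.5 × 0.61²] = 2.38 mA.

Triode; I_D = 2.38 mA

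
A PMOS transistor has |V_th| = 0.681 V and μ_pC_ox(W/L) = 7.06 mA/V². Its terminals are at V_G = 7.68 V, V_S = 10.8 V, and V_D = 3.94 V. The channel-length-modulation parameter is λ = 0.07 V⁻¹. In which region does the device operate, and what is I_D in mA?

Saturation; I_D = 31.1 mA

V_SG = V_S − V_G = 10.8 − 7.68 = 3.12 V; V_SD = V_S − V_D = 10.8 − 3.94 = 6.86 V.
V_ov = V_SG − |V_th| = 3.12 − 0.681 = 2.44 V.
Since V_SD = 6.86 V ≥ V_ov = 2.44 V, the device is in saturation.
I_D = ½ k_p V_ov² (1 + λ V_SD) = 0.5 × 7.06 × 2.44² × (1 + 0.07 × 6.86) = 31.1 mA.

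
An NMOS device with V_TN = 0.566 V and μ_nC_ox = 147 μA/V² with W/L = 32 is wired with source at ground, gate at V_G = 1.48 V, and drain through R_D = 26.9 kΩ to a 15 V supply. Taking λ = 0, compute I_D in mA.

V_GS = V_G = 1.48 V, so V_ov = 1.48 − 0.566 = 0.914 V.
k_n = μ_nC_ox · (W/L) = 4.704 mA/V².
Assume saturation: I_D = ½ k_n V_ov² = 0.5 × 4.704 × 0.914² = 1.96 mA, giving V_DS = V_DD − I_D R_D = 15 − 1.96 × 26.9 = -37.9 V.
But -37.9 V < V_ov = 0.914 V, so the device is actually in triode.
In triode I_D = k_n[V_ov V_DS − ½ V_DS²] and I_D = (V_DD − V_DS)/R_D. Equating: 63.3 V_DS² − 116.7 V_DS + 15 = 0, giving V_DS = 0.139 V (the root below V_ov).
I_D = (15 − 0.139) / 26.9 = 0.552 mA.

I_D = 0.552 mA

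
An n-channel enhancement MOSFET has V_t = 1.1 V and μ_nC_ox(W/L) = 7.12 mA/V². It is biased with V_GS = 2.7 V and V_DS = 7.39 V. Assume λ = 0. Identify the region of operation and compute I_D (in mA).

V_ov = V_GS − V_t = 2.7 − 1.1 = 1.6 V.
Since V_DS = 7.39 V ≥ V_ov = 1.6 V, the device is in saturation.
I_D = ½ k_n V_ov² = 0.5 × 7.12 × 1.6² = 9.11 mA.

Saturation; I_D = 9.11 mA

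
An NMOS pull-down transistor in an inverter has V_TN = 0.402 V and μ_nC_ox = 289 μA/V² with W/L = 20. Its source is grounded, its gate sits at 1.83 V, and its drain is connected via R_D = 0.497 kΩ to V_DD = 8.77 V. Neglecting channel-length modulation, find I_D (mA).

V_GS = V_G = 1.83 V, so V_ov = 1.83 − 0.402 = 1.43 V.
k_n = μ_nC_ox · (W/L) = 5.78 mA/V².
Assume saturation: I_D = ½ k_n V_ov² = 0.5 × 5.78 × 1.43² = 5.89 mA, giving V_DS = V_DD − I_D R_D = 8.77 − 5.89 × 0.497 = 5.84 V.
V_DS = 5.84 V ≥ V_ov = 1.43 V, confirming saturation.

I_D = 5.89 mA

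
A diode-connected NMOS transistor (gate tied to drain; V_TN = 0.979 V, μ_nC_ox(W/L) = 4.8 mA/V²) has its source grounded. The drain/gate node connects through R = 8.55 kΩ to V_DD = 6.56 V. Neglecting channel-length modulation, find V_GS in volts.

V_GS = 1.48 V

With gate tied to drain, V_GS = V_DS ≥ V_GS − V_TN, so the device is in saturation.
KCL at the drain: ½ k_n (V_GS − V_TN)² = (V_DD − V_GS)/R.
Let x = V_GS − 0.979. Then 20.5 x² + x − 5.581 = 0, giving x = 0.498 V (positive root), so V_GS = 1.48 V.
I_D = (V_DD − V_GS)/R = (6.56 − 1.48) / 8.55 = 0.595 mA.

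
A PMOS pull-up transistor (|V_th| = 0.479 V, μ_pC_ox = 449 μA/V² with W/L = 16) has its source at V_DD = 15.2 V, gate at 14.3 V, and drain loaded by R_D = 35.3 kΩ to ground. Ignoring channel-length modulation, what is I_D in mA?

V_SG = V_DD − V_G = 15.2 − 14.3 = 0.9 V, so V_ov = 0.9 − 0.479 = 0.421 V.
k_p = μ_pC_ox · (W/L) = 7.184 mA/V².
Assume saturation: I_D = ½ k_p V_ov² = 0.5 × 7.184 × 0.421² = 0.637 mA, giving V_SD = V_DD − I_D R_D = 15.2 − 0.637 × 35.3 = -7.27 V.
But -7.27 V < V_ov = 0.421 V, so the device is actually in triode.
In triode I_D = k_p[V_ov V_SD − ½ V_SD²] and I_D = (V_DD − V_SD)/R_D. Equating: 127 V_SD² − 107.8 V_SD + 15.2 = 0, giving V_SD = 0.179 V (the root below V_ov).
I_D = (15.2 − 0.179) / 35.3 = 0.426 mA.

I_D = 0.426 mA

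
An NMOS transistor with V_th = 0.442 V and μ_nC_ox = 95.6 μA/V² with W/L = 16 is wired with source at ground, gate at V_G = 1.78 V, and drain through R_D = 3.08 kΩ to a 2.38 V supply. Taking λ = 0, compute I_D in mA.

V_GS = V_G = 1.78 V, so V_ov = 1.78 − 0.442 = 1.34 V.
k_n = μ_nC_ox · (W/L) = 1.53 mA/V².
Assume saturation: I_D = ½ k_n V_ov² = 0.5 × 1.53 × 1.34² = 1.37 mA, giving V_DS = V_DD − I_D R_D = 2.38 − 1.37 × 3.08 = -1.84 V.
But -1.84 V < V_ov = 1.34 V, so the device is actually in triode.
In triode I_D = k_n[V_ov V_DS − ½ V_DS²] and I_D = (V_DD − V_DS)/R_D. Equating: 2.36 V_DS² − 7.304 V_DS + 2.38 = 0, giving V_DS = 0.37 V (the root below V_ov).
I_D = (2.38 − 0.37) / 3.08 = 0.653 mA.

I_D = 0.653 mA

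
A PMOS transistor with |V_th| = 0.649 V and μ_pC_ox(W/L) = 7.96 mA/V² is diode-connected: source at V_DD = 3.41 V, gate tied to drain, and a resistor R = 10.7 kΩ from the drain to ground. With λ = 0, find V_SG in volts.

With gate tied to drain, V_SG = V_SD ≥ V_SG − |V_th|, so the device is in saturation.
KCL at the drain: ½ k_p (V_SG − |V_th|)² = (V_DD − V_SG)/R.
Let x = V_SG − 0.649. Then 42.6 x² + x − 2.761 = 0, giving x = 0.243 V (positive root), so V_SG = 0.892 V.
I_D = (V_DD − V_SG)/R = (3.41 − 0.892) / 10.7 = 0.235 mA.

V_SG = 0.892 V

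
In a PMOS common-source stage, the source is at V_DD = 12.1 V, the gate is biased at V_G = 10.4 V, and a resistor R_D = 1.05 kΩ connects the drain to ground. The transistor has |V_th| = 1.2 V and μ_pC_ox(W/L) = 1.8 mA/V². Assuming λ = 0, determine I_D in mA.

V_SG = V_DD − V_G = 12.1 − 10.4 = 1.7 V, so V_ov = 1.7 − 1.2 = 0.5 V.
Assume saturation: I_D = ½ k_p V_ov² = 0.5 × 1.8 × 0.5² = 0.225 mA, giving V_SD = V_DD − I_D R_D = 12.1 − 0.225 × 1.05 = 11.9 V.
V_SD = 11.9 V ≥ V_ov = 0.5 V, confirming saturation.

I_D = 0.225 mA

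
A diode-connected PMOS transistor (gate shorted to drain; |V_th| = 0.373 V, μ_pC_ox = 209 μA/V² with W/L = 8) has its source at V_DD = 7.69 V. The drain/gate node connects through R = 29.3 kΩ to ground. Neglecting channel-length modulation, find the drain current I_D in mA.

I_D = 0.232 mA

With gate tied to drain, V_SG = V_SD ≥ V_SG − |V_th|, so the device is in saturation.
k_p = μ_pC_ox · (W/L) = 1.672 mA/V².
KCL at the drain: ½ k_p (V_SG − |V_th|)² = (V_DD − V_SG)/R.
Let x = V_SG − 0.373. Then 24.5 x² + x − 7.317 = 0, giving x = 0.527 V (positive root), so V_SG = 0.9 V.
I_D = (V_DD − V_SG)/R = (7.69 − 0.9) / 29.3 = 0.232 mA.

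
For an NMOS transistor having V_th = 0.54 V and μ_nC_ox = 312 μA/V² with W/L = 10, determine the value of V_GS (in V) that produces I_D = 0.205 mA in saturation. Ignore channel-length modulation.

V_GS = 0.903 V

k_n = μ_nC_ox · (W/L) = 3.12 mA/V².
In saturation I_D = ½ k_n (V_GS − V_th)², so V_GS − V_th = √(2 I_D / k_n) = √(2 × 0.205 / 3.12) = 0.363 V.
V_GS = 0.54 + 0.363 = 0.903 V.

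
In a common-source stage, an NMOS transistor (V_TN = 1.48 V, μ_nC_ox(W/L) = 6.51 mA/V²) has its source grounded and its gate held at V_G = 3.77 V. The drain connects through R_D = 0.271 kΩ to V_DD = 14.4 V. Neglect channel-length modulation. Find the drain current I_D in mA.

V_GS = V_G = 3.77 V, so V_ov = 3.77 − 1.48 = 2.29 V.
Assume saturation: I_D = ½ k_n V_ov² = 0.5 × 6.51 × 2.29² = 17.1 mA, giving V_DS = V_DD − I_D R_D = 14.4 − 17.1 × 0.271 = 9.77 V.
V_DS = 9.77 V ≥ V_ov = 2.29 V, confirming saturation.

I_D = 17.1 mA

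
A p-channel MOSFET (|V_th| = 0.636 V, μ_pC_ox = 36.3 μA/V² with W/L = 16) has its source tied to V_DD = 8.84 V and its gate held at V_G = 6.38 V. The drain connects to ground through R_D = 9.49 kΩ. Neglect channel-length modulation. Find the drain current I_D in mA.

V_SG = V_DD − V_G = 8.84 − 6.38 = 2.46 V, so V_ov = 2.46 − 0.636 = 1.82 V.
k_p = μ_pC_ox · (W/L) = 0.5808 mA/V².
Assume saturation: I_D = ½ k_p V_ov² = 0.5 × 0.5808 × 1.82² = 0.966 mA, giving V_SD = V_DD − I_D R_D = 8.84 − 0.966 × 9.49 = -0.329 V.
But -0.329 V < V_ov = 1.82 V, so the device is actually in triode.
In triode I_D = k_p[V_ov V_SD − ½ V_SD²] and I_D = (V_DD − V_SD)/R_D. Equating: 2.76 V_SD² − 11.05 V_SD + 8.84 = 0, giving V_SD = 1.1 V (the root below V_ov).
I_D = (8.84 − 1.1) / 9.49 = 0.815 mA.

I_D = 0.815 mA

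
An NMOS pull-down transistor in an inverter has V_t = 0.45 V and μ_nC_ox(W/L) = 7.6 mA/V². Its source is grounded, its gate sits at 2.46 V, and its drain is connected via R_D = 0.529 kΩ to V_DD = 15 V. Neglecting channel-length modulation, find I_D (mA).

I_D = 15.4 mA

V_GS = V_G = 2.46 V, so V_ov = 2.46 − 0.45 = 2.01 V.
Assume saturation: I_D = ½ k_n V_ov² = 0.5 × 7.6 × 2.01² = 15.4 mA, giving V_DS = V_DD − I_D R_D = 15 − 15.4 × 0.529 = 6.88 V.
V_DS = 6.88 V ≥ V_ov = 2.01 V, confirming saturation.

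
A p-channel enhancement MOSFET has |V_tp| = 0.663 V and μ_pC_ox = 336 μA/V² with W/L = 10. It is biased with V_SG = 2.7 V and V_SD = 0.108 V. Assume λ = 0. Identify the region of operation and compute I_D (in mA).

k_p = μ_pC_ox · (W/L) = 3.36 mA/V².
V_ov = V_SG − |V_tp| = 2.7 − 0.663 = 2.04 V.
Since V_SD = 0.108 V < V_ov = 2.04 V, the device is in the triode region.
I_D = k_p [V_ov · V_SD − ½ V_SD²] = 3.36 × [2.04 × 0.108 − 0.5 × 0.108²] = 0.72 mA.

Triode; I_D = 0.720 mA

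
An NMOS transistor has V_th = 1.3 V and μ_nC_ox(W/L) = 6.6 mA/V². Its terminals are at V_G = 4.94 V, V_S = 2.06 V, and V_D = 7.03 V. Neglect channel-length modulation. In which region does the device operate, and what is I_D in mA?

Saturation; I_D = 8.24 mA

V_GS = V_G − V_S = 4.94 − 2.06 = 2.88 V; V_DS = V_D − V_S = 7.03 − 2.06 = 4.97 V.
V_ov = V_GS − V_th = 2.88 − 1.3 = 1.58 V.
Since V_DS = 4.97 V ≥ V_ov = 1.58 V, the device is in saturation.
I_D = ½ k_n V_ov² = 0.5 × 6.6 × 1.58² = 8.24 mA.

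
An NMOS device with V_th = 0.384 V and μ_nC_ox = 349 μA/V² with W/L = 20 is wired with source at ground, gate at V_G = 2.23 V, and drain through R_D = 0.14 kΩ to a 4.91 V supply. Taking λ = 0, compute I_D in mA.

I_D = 11.9 mA

V_GS = V_G = 2.23 V, so V_ov = 2.23 − 0.384 = 1.85 V.
k_n = μ_nC_ox · (W/L) = 6.98 mA/V².
Assume saturation: I_D = ½ k_n V_ov² = 0.5 × 6.98 × 1.85² = 11.9 mA, giving V_DS = V_DD − I_D R_D = 4.91 − 11.9 × 0.14 = 3.24 V.
V_DS = 3.24 V ≥ V_ov = 1.85 V, confirming saturation.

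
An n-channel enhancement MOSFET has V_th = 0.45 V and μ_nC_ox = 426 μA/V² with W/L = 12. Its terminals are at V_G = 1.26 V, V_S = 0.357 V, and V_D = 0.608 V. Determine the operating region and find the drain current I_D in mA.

Triode; I_D = 0.420 mA

V_GS = V_G − V_S = 1.26 − 0.357 = 0.903 V; V_DS = V_D − V_S = 0.608 − 0.357 = 0.251 V.
k_n = μ_nC_ox · (W/L) = 5.112 mA/V².
V_ov = V_GS − V_th = 0.903 − 0.45 = 0.453 V.
Since V_DS = 0.251 V < V_ov = 0.453 V, the device is in the triode region.
I_D = k_n [V_ov · V_DS − ½ V_DS²] = 5.112 × [0.453 × 0.251 − 0.5 × 0.251²] = 0.42 mA.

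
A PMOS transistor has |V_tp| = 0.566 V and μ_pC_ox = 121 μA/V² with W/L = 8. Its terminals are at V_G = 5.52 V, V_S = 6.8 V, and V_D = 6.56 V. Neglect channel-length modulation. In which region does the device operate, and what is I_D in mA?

V_SG = V_S − V_G = 6.8 − 5.52 = 1.28 V; V_SD = V_S − V_D = 6.8 − 6.56 = 0.24 V.
k_p = μ_pC_ox · (W/L) = 0.968 mA/V².
V_ov = V_SG − |V_tp| = 1.28 − 0.566 = 0.714 V.
Since V_SD = 0.24 V < V_ov = 0.714 V, the device is in the triode region.
I_D = k_p [V_ov · V_SD − ½ V_SD²] = 0.968 × [0.714 × 0.24 − 0.5 × 0.24²] = 0.138 mA.

Triode; I_D = 0.138 mA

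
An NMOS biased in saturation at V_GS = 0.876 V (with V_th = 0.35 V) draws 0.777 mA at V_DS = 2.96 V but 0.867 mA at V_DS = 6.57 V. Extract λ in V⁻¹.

With V_GS fixed, I_D ∝ (1 + λ V_DS) in saturation, so I_D2/I_D1 = (1 + λ V_DS2)/(1 + λ V_DS1).
0.867/0.777 = 1.116 = (1 + 6.57 λ)/(1 + 2.96 λ).
Solving: λ (I_D1 V_DS2 − I_D2 V_DS1) = I_D2 − I_D1, so λ = (0.867 − 0.777) / (0.777 × 6.57 − 0.867 × 2.96) = 0.09 / 2.54 = 0.0355 V⁻¹.

λ = 0.0355 V⁻¹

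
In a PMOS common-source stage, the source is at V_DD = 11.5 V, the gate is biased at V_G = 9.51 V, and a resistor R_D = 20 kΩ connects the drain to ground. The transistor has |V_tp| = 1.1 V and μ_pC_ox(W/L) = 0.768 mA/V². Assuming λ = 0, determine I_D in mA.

V_SG = V_DD − V_G = 11.5 − 9.51 = 1.99 V, so V_ov = 1.99 − 1.1 = 0.89 V.
Assume saturation: I_D = ½ k_p V_ov² = 0.5 × 0.768 × 0.89² = 0.304 mA, giving V_SD = V_DD − I_D R_D = 11.5 − 0.304 × 20 = 5.42 V.
V_SD = 5.42 V ≥ V_ov = 0.89 V, confirming saturation.

I_D = 0.304 mA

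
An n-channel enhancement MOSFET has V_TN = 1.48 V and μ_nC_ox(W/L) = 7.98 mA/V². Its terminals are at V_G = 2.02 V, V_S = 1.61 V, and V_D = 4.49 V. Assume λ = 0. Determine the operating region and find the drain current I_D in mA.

V_GS = V_G − V_S = 2.02 − 1.61 = 0.41 V; V_DS = V_D − V_S = 4.49 − 1.61 = 2.88 V.
V_GS = 0.41 V < V_TN = 1.48 V, so the transistor is in cutoff.

Cutoff; I_D = 0 mA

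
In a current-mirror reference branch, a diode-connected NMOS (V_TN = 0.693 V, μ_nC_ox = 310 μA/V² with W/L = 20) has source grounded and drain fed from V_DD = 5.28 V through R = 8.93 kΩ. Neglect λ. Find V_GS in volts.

With gate tied to drain, V_GS = V_DS ≥ V_GS − V_TN, so the device is in saturation.
k_n = μ_nC_ox · (W/L) = 6.2 mA/V².
KCL at the drain: ½ k_n (V_GS − V_TN)² = (V_DD − V_GS)/R.
Let x = V_GS − 0.693. Then 27.7 x² + x − 4.587 = 0, giving x = 0.389 V (positive root), so V_GS = 1.08 V.
I_D = (V_DD − V_GS)/R = (5.28 − 1.08) / 8.93 = 0.47 mA.

V_GS = 1.08 V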